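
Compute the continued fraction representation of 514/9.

[57; 9]

Run the Euclidean algorithm on 514 and 9; the successive quotients are the partial quotients a_0, a_1, ... (each step inverts the fractional part left over by the previous one):
  514 = 57*9 + 1, so a_0 = 57.
  9 = 9*1 + 0, so a_1 = 9.
The remainder reaches 0 after 2 divisions, so the expansion has 2 partial quotients, read off in order.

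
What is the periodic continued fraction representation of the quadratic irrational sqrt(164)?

[12; (1, 4, 6, 4, 1, 24)]

Write x_i = (sqrt(164) + m_i)/d_i with (m_0, d_0) = (0, 1). a_0 = floor(sqrt(164)) = 12, since 12^2 = 144 <= 164 < 169 = 13^2.
Iterate m_{i+1} = d_i*a_i - m_i, d_{i+1} = (164 - m_{i+1}^2)/d_i, a_{i+1} = floor((a_0 + m_{i+1})/d_{i+1}):
  m_1 = 1*12 - 0 = 12, d_1 = (164 - 12^2)/1 = 20/1 = 20, a_1 = floor((12 + 12)/20) = 1.
  m_2 = 20*1 - 12 = 8, d_2 = (164 - 8^2)/20 = 100/20 = 5, a_2 = floor((12 + 8)/5) = 4.
  m_3 = 5*4 - 8 = 12, d_3 = (164 - 12^2)/5 = 20/5 = 4, a_3 = floor((12 + 12)/4) = 6.
  m_4 = 4*6 - 12 = 12, d_4 = (164 - 12^2)/4 = 20/4 = 5, a_4 = floor((12 + 12)/5) = 4.
  m_5 = 5*4 - 12 = 8, d_5 = (164 - 8^2)/5 = 100/5 = 20, a_5 = floor((12 + 8)/20) = 1.
  m_6 = 20*1 - 8 = 12, d_6 = (164 - 12^2)/20 = 20/20 = 1, a_6 = floor((12 + 12)/1) = 24.
  m_7 = 1*24 - 12 = 12, d_7 = (164 - 12^2)/1 = 20/1 = 20: (m_7, d_7) = (m_1, d_1) = (12, 20), so from here the quotients repeat a_1, ..., a_6; the period length is 6.
Hence the expansion of sqrt(164) is a_0 = 12 followed by the repeating block 1, 4, 6, 4, 1, 24 (period 6).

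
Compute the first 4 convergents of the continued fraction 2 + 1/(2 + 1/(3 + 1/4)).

Using the convergent recurrence p_i = a_i*p_{i-1} + p_{i-2}, q_i = a_i*q_{i-1} + q_{i-2} with p_{-2}=0, p_{-1}=1, q_{-2}=1, q_{-1}=0:
  i=0: a_0=2, p_0 = 2*1 + 0 = 2, q_0 = 2*0 + 1 = 1.
  i=1: a_1=2, p_1 = 2*2 + 1 = 5, q_1 = 2*1 + 0 = 2.
  i=2: a_2=3, p_2 = 3*5 + 2 = 17, q_2 = 3*2 + 1 = 7.
  i=3: a_3=4, p_3 = 4*17 + 5 = 73, q_3 = 4*7 + 2 = 30.

2/1, 5/2, 17/7, 73/30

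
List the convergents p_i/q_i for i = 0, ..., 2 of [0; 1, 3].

0/1, 1/1, 3/4

Using the convergent recurrence p_i = a_i*p_{i-1} + p_{i-2}, q_i = a_i*q_{i-1} + q_{i-2} with p_{-2}=0, p_{-1}=1, q_{-2}=1, q_{-1}=0:
  i=0: a_0=0, p_0 = 0*1 + 0 = 0, q_0 = 0*0 + 1 = 1.
  i=1: a_1=1, p_1 = 1*0 + 1 = 1, q_1 = 1*1 + 0 = 1.
  i=2: a_2=3, p_2 = 3*1 + 0 = 3, q_2 = 3*1 + 1 = 4.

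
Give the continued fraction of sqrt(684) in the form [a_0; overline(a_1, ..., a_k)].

Write x_i = (sqrt(684) + m_i)/d_i with (m_0, d_0) = (0, 1). a_0 = floor(sqrt(684)) = 26, since 26^2 = 676 <= 684 < 729 = 27^2.
Iterate m_{i+1} = d_i*a_i - m_i, d_{i+1} = (684 - m_{i+1}^2)/d_i, a_{i+1} = floor((a_0 + m_{i+1})/d_{i+1}):
  m_1 = 1*26 - 0 = 26, d_1 = (684 - 26^2)/1 = 8/1 = 8, a_1 = floor((26 + 26)/8) = 6.
  m_2 = 8*6 - 26 = 22, d_2 = (684 - 22^2)/8 = 200/8 = 25, a_2 = floor((26 + 22)/25) = 1.
  m_3 = 25*1 - 22 = 3, d_3 = (684 - 3^2)/25 = 675/25 = 27, a_3 = floor((26 + 3)/27) = 1.
  m_4 = 27*1 - 3 = 24, d_4 = (684 - 24^2)/27 = 108/27 = 4, a_4 = floor((26 + 24)/4) = 12.
  m_5 = 4*12 - 24 = 24, d_5 = (684 - 24^2)/4 = 108/4 = 27, a_5 = floor((26 + 24)/27) = 1.
  m_6 = 27*1 - 24 = 3, d_6 = (684 - 3^2)/27 = 675/27 = 25, a_6 = floor((26 + 3)/25) = 1.
  m_7 = 25*1 - 3 = 22, d_7 = (684 - 22^2)/25 = 200/25 = 8, a_7 = floor((26 + 22)/8) = 6.
  m_8 = 8*6 - 22 = 26, d_8 = (684 - 26^2)/8 = 8/8 = 1, a_8 = floor((26 + 26)/1) = 52.
  m_9 = 1*52 - 26 = 26, d_9 = (684 - 26^2)/1 = 8/1 = 8: (m_9, d_9) = (m_1, d_1) = (26, 8), so from here the quotients repeat a_1, ..., a_8; the period length is 8.
Hence the expansion of sqrt(684) is a_0 = 26 followed by the repeating block 6, 1, 1, 12, 1, 1, 6, 52 (period 8).

[26; overline(6, 1, 1, 12, 1, 1, 6, 52)]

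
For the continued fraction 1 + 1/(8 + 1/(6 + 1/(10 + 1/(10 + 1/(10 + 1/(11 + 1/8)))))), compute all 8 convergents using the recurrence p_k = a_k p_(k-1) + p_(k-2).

1/1, 9/8, 55/49, 559/498, 5645/5029, 57009/50788, 632744/563697, 5118961/4560364

Using the convergent recurrence p_i = a_i*p_{i-1} + p_{i-2}, q_i = a_i*q_{i-1} + q_{i-2} with p_{-2}=0, p_{-1}=1, q_{-2}=1, q_{-1}=0:
  i=0: a_0=1, p_0 = 1*1 + 0 = 1, q_0 = 1*0 + 1 = 1.
  i=1: a_1=8, p_1 = 8*1 + 1 = 9, q_1 = 8*1 + 0 = 8.
  i=2: a_2=6, p_2 = 6*9 + 1 = 55, q_2 = 6*8 + 1 = 49.
  i=3: a_3=10, p_3 = 10*55 + 9 = 559, q_3 = 10*49 + 8 = 498.
  i=4: a_4=10, p_4 = 10*559 + 55 = 5645, q_4 = 10*498 + 49 = 5029.
  i=5: a_5=10, p_5 = 10*5645 + 559 = 57009, q_5 = 10*5029 + 498 = 50788.
  i=6: a_6=11, p_6 = 11*57009 + 5645 = 632744, q_6 = 11*50788 + 5029 = 563697.
  i=7: a_7=8, p_7 = 8*632744 + 57009 = 5118961, q_7 = 8*563697 + 50788 = 4560364.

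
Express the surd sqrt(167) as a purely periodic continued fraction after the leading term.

[12; (1, 11, 1, 24)]

Write x_i = (sqrt(167) + m_i)/d_i with (m_0, d_0) = (0, 1). a_0 = floor(sqrt(167)) = 12, since 12^2 = 144 <= 167 < 169 = 13^2.
Iterate m_{i+1} = d_i*a_i - m_i, d_{i+1} = (167 - m_{i+1}^2)/d_i, a_{i+1} = floor((a_0 + m_{i+1})/d_{i+1}):
  m_1 = 1*12 - 0 = 12, d_1 = (167 - 12^2)/1 = 23/1 = 23, a_1 = floor((12 + 12)/23) = 1.
  m_2 = 23*1 - 12 = 11, d_2 = (167 - 11^2)/23 = 46/23 = 2, a_2 = floor((12 + 11)/2) = 11.
  m_3 = 2*11 - 11 = 11, d_3 = (167 - 11^2)/2 = 46/2 = 23, a_3 = floor((12 + 11)/23) = 1.
  m_4 = 23*1 - 11 = 12, d_4 = (167 - 12^2)/23 = 23/23 = 1, a_4 = floor((12 + 12)/1) = 24.
  m_5 = 1*24 - 12 = 12, d_5 = (167 - 12^2)/1 = 23/1 = 23: (m_5, d_5) = (m_1, d_1) = (12, 23), so from here the quotients repeat a_1, ..., a_4; the period length is 4.
Hence the expansion of sqrt(167) is a_0 = 12 followed by the repeating block 1, 11, 1, 24 (period 4).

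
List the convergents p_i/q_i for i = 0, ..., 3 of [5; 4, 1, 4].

Using the convergent recurrence p_i = a_i*p_{i-1} + p_{i-2}, q_i = a_i*q_{i-1} + q_{i-2} with p_{-2}=0, p_{-1}=1, q_{-2}=1, q_{-1}=0:
  i=0: a_0=5, p_0 = 5*1 + 0 = 5, q_0 = 5*0 + 1 = 1.
  i=1: a_1=4, p_1 = 4*5 + 1 = 21, q_1 = 4*1 + 0 = 4.
  i=2: a_2=1, p_2 = 1*21 + 5 = 26, q_2 = 1*4 + 1 = 5.
  i=3: a_3=4, p_3 = 4*26 + 21 = 125, q_3 = 4*5 + 4 = 24.

5/1, 21/4, 26/5, 125/24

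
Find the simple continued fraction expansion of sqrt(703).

Write x_i = (sqrt(703) + m_i)/d_i with (m_0, d_0) = (0, 1). a_0 = floor(sqrt(703)) = 26, since 26^2 = 676 <= 703 < 729 = 27^2.
Iterate m_{i+1} = d_i*a_i - m_i, d_{i+1} = (703 - m_{i+1}^2)/d_i, a_{i+1} = floor((a_0 + m_{i+1})/d_{i+1}):
  m_1 = 1*26 - 0 = 26, d_1 = (703 - 26^2)/1 = 27/1 = 27, a_1 = floor((26 + 26)/27) = 1.
  m_2 = 27*1 - 26 = 1, d_2 = (703 - 1^2)/27 = 702/27 = 26, a_2 = floor((26 + 1)/26) = 1.
  m_3 = 26*1 - 1 = 25, d_3 = (703 - 25^2)/26 = 78/26 = 3, a_3 = floor((26 + 25)/3) = 17.
  m_4 = 3*17 - 25 = 26, d_4 = (703 - 26^2)/3 = 27/3 = 9, a_4 = floor((26 + 26)/9) = 5.
  m_5 = 9*5 - 26 = 19, d_5 = (703 - 19^2)/9 = 342/9 = 38, a_5 = floor((26 + 19)/38) = 1.
  m_6 = 38*1 - 19 = 19, d_6 = (703 - 19^2)/38 = 342/38 = 9, a_6 = floor((26 + 19)/9) = 5.
  m_7 = 9*5 - 19 = 26, d_7 = (703 - 26^2)/9 = 27/9 = 3, a_7 = floor((26 + 26)/3) = 17.
  m_8 = 3*17 - 26 = 25, d_8 = (703 - 25^2)/3 = 78/3 = 26, a_8 = floor((26 + 25)/26) = 1.
  m_9 = 26*1 - 25 = 1, d_9 = (703 - 1^2)/26 = 702/26 = 27, a_9 = floor((26 + 1)/27) = 1.
  m_10 = 27*1 - 1 = 26, d_10 = (703 - 26^2)/27 = 27/27 = 1, a_10 = floor((26 + 26)/1) = 52.
  m_11 = 1*52 - 26 = 26, d_11 = (703 - 26^2)/1 = 27/1 = 27: (m_11, d_11) = (m_1, d_1) = (26, 27), so from here the quotients repeat a_1, ..., a_10; the period length is 10.
Hence the expansion of sqrt(703) is a_0 = 26 followed by the repeating block 1, 1, 17, 5, 1, 5, 17, 1, 1, 52 (period 10).

[26; (1, 1, 17, 5, 1, 5, 17, 1, 1, 52)]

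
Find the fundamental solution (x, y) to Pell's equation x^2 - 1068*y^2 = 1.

First expand sqrt(1068) as a continued fraction. With x_i = (sqrt(1068) + m_i)/d_i and (m_0, d_0) = (0, 1): a_0 = floor(sqrt(1068)) = 32, since 32^2 = 1024 <= 1068 < 1089 = 33^2.
Iterate m_{i+1} = d_i*a_i - m_i, d_{i+1} = (1068 - m_{i+1}^2)/d_i, a_{i+1} = floor((a_0 + m_{i+1})/d_{i+1}):
  m_1 = 1*32 - 0 = 32, d_1 = (1068 - 32^2)/1 = 44/1 = 44, a_1 = floor((32 + 32)/44) = 1.
  m_2 = 44*1 - 32 = 12, d_2 = (1068 - 12^2)/44 = 924/44 = 21, a_2 = floor((32 + 12)/21) = 2.
  m_3 = 21*2 - 12 = 30, d_3 = (1068 - 30^2)/21 = 168/21 = 8, a_3 = floor((32 + 30)/8) = 7.
  m_4 = 8*7 - 30 = 26, d_4 = (1068 - 26^2)/8 = 392/8 = 49, a_4 = floor((32 + 26)/49) = 1.
  m_5 = 49*1 - 26 = 23, d_5 = (1068 - 23^2)/49 = 539/49 = 11, a_5 = floor((32 + 23)/11) = 5.
  m_6 = 11*5 - 23 = 32, d_6 = (1068 - 32^2)/11 = 44/11 = 4, a_6 = floor((32 + 32)/4) = 16.
  m_7 = 4*16 - 32 = 32, d_7 = (1068 - 32^2)/4 = 44/4 = 11, a_7 = floor((32 + 32)/11) = 5.
  m_8 = 11*5 - 32 = 23, d_8 = (1068 - 23^2)/11 = 539/11 = 49, a_8 = floor((32 + 23)/49) = 1.
  m_9 = 49*1 - 23 = 26, d_9 = (1068 - 26^2)/49 = 392/49 = 8, a_9 = floor((32 + 26)/8) = 7.
  m_10 = 8*7 - 26 = 30, d_10 = (1068 - 30^2)/8 = 168/8 = 21, a_10 = floor((32 + 30)/21) = 2.
  m_11 = 21*2 - 30 = 12, d_11 = (1068 - 12^2)/21 = 924/21 = 44, a_11 = floor((32 + 12)/44) = 1.
  m_12 = 44*1 - 12 = 32, d_12 = (1068 - 32^2)/44 = 44/44 = 1, a_12 = floor((32 + 32)/1) = 64.
  m_13 = 1*64 - 32 = 32, d_13 = (1068 - 32^2)/1 = 44/1 = 44: (m_13, d_13) = (m_1, d_1) = (32, 44), so from here the quotients repeat a_1, ..., a_12; the period length is 12.
So sqrt(1068) = [32; (1, 2, 7, 1, 5, 16, 5, 1, 7, 2, 1, 64)] with period length k = 12.
k is even, so the fundamental solution of x^2 - 1068y^2 = 1 is (p_{k-1}, q_{k-1}) = (p_11, q_11); compute convergents through index 11.
Convergents (p_i = a_i*p_{i-1} + p_{i-2}, q_i = a_i*q_{i-1} + q_{i-2} with p_{-2}=0, p_{-1}=1, q_{-2}=1, q_{-1}=0):
  i=0: a_0=32, p_0 = 32*1 + 0 = 32, q_0 = 32*0 + 1 = 1.
  i=1: a_1=1, p_1 = 1*32 + 1 = 33, q_1 = 1*1 + 0 = 1.
  i=2: a_2=2, p_2 = 2*33 + 32 = 98, q_2 = 2*1 + 1 = 3.
  i=3: a_3=7, p_3 = 7*98 + 33 = 719, q_3 = 7*3 + 1 = 22.
  i=4: a_4=1, p_4 = 1*719 + 98 = 817, q_4 = 1*22 + 3 = 25.
  i=5: a_5=5, p_5 = 5*817 + 719 = 4804, q_5 = 5*25 + 22 = 147.
  i=6: a_6=16, p_6 = 16*4804 + 817 = 77681, q_6 = 16*147 + 25 = 2377.
  i=7: a_7=5, p_7 = 5*77681 + 4804 = 393209, q_7 = 5*2377 + 147 = 12032.
  i=8: a_8=1, p_8 = 1*393209 + 77681 = 470890, q_8 = 1*12032 + 2377 = 14409.
  i=9: a_9=7, p_9 = 7*470890 + 393209 = 3689439, q_9 = 7*14409 + 12032 = 112895.
  i=10: a_10=2, p_10 = 2*3689439 + 470890 = 7849768, q_10 = 2*112895 + 14409 = 240199.
  i=11: a_11=1, p_11 = 1*7849768 + 3689439 = 11539207, q_11 = 1*240199 + 112895 = 353094.
Check: 11539207^2 - 1068*353094^2 = 133153298188849 - 133153298188848 = 1, so (x, y) = (11539207, 353094) solves the equation, and by the theorem it is the least positive solution.

(x, y) = (11539207, 353094)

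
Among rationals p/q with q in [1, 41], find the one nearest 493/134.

Expand x = 493/134 as a continued fraction with the Euclidean algorithm:
  493 = 3*134 + 91, so a_0 = 3.
  134 = 1*91 + 43, so a_1 = 1.
  91 = 2*43 + 5, so a_2 = 2.
  43 = 8*5 + 3, so a_3 = 8.
  5 = 1*3 + 2, so a_4 = 1.
  3 = 1*2 + 1, so a_5 = 1.
  2 = 2*1 + 0, so a_6 = 2.
so x = [3; 1, 2, 8, 1, 1, 2].
Convergents (p_i = a_i*p_{i-1} + p_{i-2}, q_i = a_i*q_{i-1} + q_{i-2} with p_{-2}=0, p_{-1}=1, q_{-2}=1, q_{-1}=0), until the denominator exceeds 41:
  i=0: a_0=3, p_0 = 3*1 + 0 = 3, q_0 = 3*0 + 1 = 1.
  i=1: a_1=1, p_1 = 1*3 + 1 = 4, q_1 = 1*1 + 0 = 1.
  i=2: a_2=2, p_2 = 2*4 + 3 = 11, q_2 = 2*1 + 1 = 3.
  i=3: a_3=8, p_3 = 8*11 + 4 = 92, q_3 = 8*3 + 1 = 25.
  i=4: a_4=1, p_4 = 1*92 + 11 = 103, q_4 = 1*25 + 3 = 28.
  i=5: a_5=1, p_5 = 1*103 + 92 = 195, q_5 = 1*28 + 25 = 53.
q_5 = 53 > 41, so the last convergent with denominator <= 41 is p_4/q_4 = 103/28.
The closest fraction with denominator <= 41 is either p_4/q_4 or the intermediate fraction (k*p_4 + p_3)/(k*q_4 + q_3) with the largest k >= 1 whose denominator stays <= 41; these approach x as k grows, and every other convergent or intermediate fraction in range is farther away.
Largest k: floor((41 - q_3)/q_4) = floor((41 - 25)/28) = 0.
Since k = 0, no intermediate fraction beyond p_4/q_4 has denominator <= 41, so the convergent 103/28 is the closest (its error is |493*28 - 103*134|/(134*28) = 2/3752).

103/28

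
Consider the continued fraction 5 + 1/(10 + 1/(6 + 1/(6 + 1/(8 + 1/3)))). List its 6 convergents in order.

5/1, 51/10, 311/61, 1917/376, 15647/3069, 48858/9583

Using the convergent recurrence p_i = a_i*p_{i-1} + p_{i-2}, q_i = a_i*q_{i-1} + q_{i-2} with p_{-2}=0, p_{-1}=1, q_{-2}=1, q_{-1}=0:
  i=0: a_0=5, p_0 = 5*1 + 0 = 5, q_0 = 5*0 + 1 = 1.
  i=1: a_1=10, p_1 = 10*5 + 1 = 51, q_1 = 10*1 + 0 = 10.
  i=2: a_2=6, p_2 = 6*51 + 5 = 311, q_2 = 6*10 + 1 = 61.
  i=3: a_3=6, p_3 = 6*311 + 51 = 1917, q_3 = 6*61 + 10 = 376.
  i=4: a_4=8, p_4 = 8*1917 + 311 = 15647, q_4 = 8*376 + 61 = 3069.
  i=5: a_5=3, p_5 = 3*15647 + 1917 = 48858, q_5 = 3*3069 + 376 = 9583.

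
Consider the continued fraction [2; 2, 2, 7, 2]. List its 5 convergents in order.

2/1, 5/2, 12/5, 89/37, 190/79

Using the convergent recurrence p_i = a_i*p_{i-1} + p_{i-2}, q_i = a_i*q_{i-1} + q_{i-2} with p_{-2}=0, p_{-1}=1, q_{-2}=1, q_{-1}=0:
  i=0: a_0=2, p_0 = 2*1 + 0 = 2, q_0 = 2*0 + 1 = 1.
  i=1: a_1=2, p_1 = 2*2 + 1 = 5, q_1 = 2*1 + 0 = 2.
  i=2: a_2=2, p_2 = 2*5 + 2 = 12, q_2 = 2*2 + 1 = 5.
  i=3: a_3=7, p_3 = 7*12 + 5 = 89, q_3 = 7*5 + 2 = 37.
  i=4: a_4=2, p_4 = 2*89 + 12 = 190, q_4 = 2*37 + 5 = 79.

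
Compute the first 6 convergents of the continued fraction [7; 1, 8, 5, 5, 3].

7/1, 8/1, 71/9, 363/46, 1886/239, 6021/763

Using the convergent recurrence p_i = a_i*p_{i-1} + p_{i-2}, q_i = a_i*q_{i-1} + q_{i-2} with p_{-2}=0, p_{-1}=1, q_{-2}=1, q_{-1}=0:
  i=0: a_0=7, p_0 = 7*1 + 0 = 7, q_0 = 7*0 + 1 = 1.
  i=1: a_1=1, p_1 = 1*7 + 1 = 8, q_1 = 1*1 + 0 = 1.
  i=2: a_2=8, p_2 = 8*8 + 7 = 71, q_2 = 8*1 + 1 = 9.
  i=3: a_3=5, p_3 = 5*71 + 8 = 363, q_3 = 5*9 + 1 = 46.
  i=4: a_4=5, p_4 = 5*363 + 71 = 1886, q_4 = 5*46 + 9 = 239.
  i=5: a_5=3, p_5 = 3*1886 + 363 = 6021, q_5 = 3*239 + 46 = 763.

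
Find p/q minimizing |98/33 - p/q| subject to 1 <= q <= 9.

Expand x = 98/33 as a continued fraction with the Euclidean algorithm:
  98 = 2*33 + 32, so a_0 = 2.
  33 = 1*32 + 1, so a_1 = 1.
  32 = 32*1 + 0, so a_2 = 32.
so x = [2; 1, 32].
Convergents (p_i = a_i*p_{i-1} + p_{i-2}, q_i = a_i*q_{i-1} + q_{i-2} with p_{-2}=0, p_{-1}=1, q_{-2}=1, q_{-1}=0), until the denominator exceeds 9:
  i=0: a_0=2, p_0 = 2*1 + 0 = 2, q_0 = 2*0 + 1 = 1.
  i=1: a_1=1, p_1 = 1*2 + 1 = 3, q_1 = 1*1 + 0 = 1.
  i=2: a_2=32, p_2 = 32*3 + 2 = 98, q_2 = 32*1 + 1 = 33.
q_2 = 33 > 9, so the last convergent with denominator <= 9 is p_1/q_1 = 3/1.
The closest fraction with denominator <= 9 is either p_1/q_1 or the intermediate fraction (k*p_1 + p_0)/(k*q_1 + q_0) with the largest k >= 1 whose denominator stays <= 9; these approach x as k grows, and every other convergent or intermediate fraction in range is farther away.
Largest k: floor((9 - q_0)/q_1) = floor((9 - 1)/1) = 8.
That gives (8*3 + 2)/(8*1 + 1) = 26/9.
Compare the errors: |x - 3/1| = |98*1 - 3*33|/(33*1) = 1/33, and |x - 26/9| = |98*9 - 26*33|/(33*9) = 24/297.
Cross-multiplying, 1*297 = 297 < 792 = 24*33, so 1/33 is smaller: the convergent 3/1 is closer to x than 26/9.

3/1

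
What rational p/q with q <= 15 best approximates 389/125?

Expand x = 389/125 as a continued fraction with the Euclidean algorithm:
  389 = 3*125 + 14, so a_0 = 3.
  125 = 8*14 + 13, so a_1 = 8.
  14 = 1*13 + 1, so a_2 = 1.
  13 = 13*1 + 0, so a_3 = 13.
so x = [3; 8, 1, 13].
Convergents (p_i = a_i*p_{i-1} + p_{i-2}, q_i = a_i*q_{i-1} + q_{i-2} with p_{-2}=0, p_{-1}=1, q_{-2}=1, q_{-1}=0), until the denominator exceeds 15:
  i=0: a_0=3, p_0 = 3*1 + 0 = 3, q_0 = 3*0 + 1 = 1.
  i=1: a_1=8, p_1 = 8*3 + 1 = 25, q_1 = 8*1 + 0 = 8.
  i=2: a_2=1, p_2 = 1*25 + 3 = 28, q_2 = 1*8 + 1 = 9.
  i=3: a_3=13, p_3 = 13*28 + 25 = 389, q_3 = 13*9 + 8 = 125.
q_3 = 125 > 15, so the last convergent with denominator <= 15 is p_2/q_2 = 28/9.
The closest fraction with denominator <= 15 is either p_2/q_2 or the intermediate fraction (k*p_2 + p_1)/(k*q_2 + q_1) with the largest k >= 1 whose denominator stays <= 15; these approach x as k grows, and every other convergent or intermediate fraction in range is farther away.
Largest k: floor((15 - q_1)/q_2) = floor((15 - 8)/9) = 0.
Since k = 0, no intermediate fraction beyond p_2/q_2 has denominator <= 15, so the convergent 28/9 is the closest (its error is |389*9 - 28*125|/(125*9) = 1/1125).

28/9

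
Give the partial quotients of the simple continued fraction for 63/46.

Run the Euclidean algorithm on 63 and 46; the successive quotients are the partial quotients a_0, a_1, ... (each step inverts the fractional part left over by the previous one):
  63 = 1*46 + 17, so a_0 = 1.
  46 = 2*17 + 12, so a_1 = 2.
  17 = 1*12 + 5, so a_2 = 1.
  12 = 2*5 + 2, so a_3 = 2.
  5 = 2*2 + 1, so a_4 = 2.
  2 = 2*1 + 0, so a_5 = 2.
The remainder reaches 0 after 6 divisions, so the expansion has 6 partial quotients, read off in order.

[1; 2, 1, 2, 2, 2]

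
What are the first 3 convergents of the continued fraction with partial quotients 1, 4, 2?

Using the convergent recurrence p_i = a_i*p_{i-1} + p_{i-2}, q_i = a_i*q_{i-1} + q_{i-2} with p_{-2}=0, p_{-1}=1, q_{-2}=1, q_{-1}=0:
  i=0: a_0=1, p_0 = 1*1 + 0 = 1, q_0 = 1*0 + 1 = 1.
  i=1: a_1=4, p_1 = 4*1 + 1 = 5, q_1 = 4*1 + 0 = 4.
  i=2: a_2=2, p_2 = 2*5 + 1 = 11, q_2 = 2*4 + 1 = 9.

1/1, 5/4, 11/9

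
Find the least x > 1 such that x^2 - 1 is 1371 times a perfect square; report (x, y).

(x, y) = (1370, 37)

First expand sqrt(1371) as a continued fraction. With x_i = (sqrt(1371) + m_i)/d_i and (m_0, d_0) = (0, 1): a_0 = floor(sqrt(1371)) = 37, since 37^2 = 1369 <= 1371 < 1444 = 38^2.
Iterate m_{i+1} = d_i*a_i - m_i, d_{i+1} = (1371 - m_{i+1}^2)/d_i, a_{i+1} = floor((a_0 + m_{i+1})/d_{i+1}):
  m_1 = 1*37 - 0 = 37, d_1 = (1371 - 37^2)/1 = 2/1 = 2, a_1 = floor((37 + 37)/2) = 37.
  m_2 = 2*37 - 37 = 37, d_2 = (1371 - 37^2)/2 = 2/2 = 1, a_2 = floor((37 + 37)/1) = 74.
  m_3 = 1*74 - 37 = 37, d_3 = (1371 - 37^2)/1 = 2/1 = 2: (m_3, d_3) = (m_1, d_1) = (37, 2), so from here the quotients repeat a_1, a_2; the period length is 2.
So sqrt(1371) = [37; (37, 74)] with period length k = 2.
k is even, so the fundamental solution of x^2 - 1371y^2 = 1 is (p_{k-1}, q_{k-1}) = (p_1, q_1); compute convergents through index 1.
Convergents (p_i = a_i*p_{i-1} + p_{i-2}, q_i = a_i*q_{i-1} + q_{i-2} with p_{-2}=0, p_{-1}=1, q_{-2}=1, q_{-1}=0):
  i=0: a_0=37, p_0 = 37*1 + 0 = 37, q_0 = 37*0 + 1 = 1.
  i=1: a_1=37, p_1 = 37*37 + 1 = 1370, q_1 = 37*1 + 0 = 37.
Check: 1370^2 - 1371*37^2 = 1876900 - 1876899 = 1, so (x, y) = (1370, 37) solves the equation, and by the theorem it is the least positive solution.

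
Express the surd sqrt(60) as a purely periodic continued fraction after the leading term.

[7; (1, 2, 1, 14)]

Write x_i = (sqrt(60) + m_i)/d_i with (m_0, d_0) = (0, 1). a_0 = floor(sqrt(60)) = 7, since 7^2 = 49 <= 60 < 64 = 8^2.
Iterate m_{i+1} = d_i*a_i - m_i, d_{i+1} = (60 - m_{i+1}^2)/d_i, a_{i+1} = floor((a_0 + m_{i+1})/d_{i+1}):
  m_1 = 1*7 - 0 = 7, d_1 = (60 - 7^2)/1 = 11/1 = 11, a_1 = floor((7 + 7)/11) = 1.
  m_2 = 11*1 - 7 = 4, d_2 = (60 - 4^2)/11 = 44/11 = 4, a_2 = floor((7 + 4)/4) = 2.
  m_3 = 4*2 - 4 = 4, d_3 = (60 - 4^2)/4 = 44/4 = 11, a_3 = floor((7 + 4)/11) = 1.
  m_4 = 11*1 - 4 = 7, d_4 = (60 - 7^2)/11 = 11/11 = 1, a_4 = floor((7 + 7)/1) = 14.
  m_5 = 1*14 - 7 = 7, d_5 = (60 - 7^2)/1 = 11/1 = 11: (m_5, d_5) = (m_1, d_1) = (7, 11), so from here the quotients repeat a_1, ..., a_4; the period length is 4.
Hence the expansion of sqrt(60) is a_0 = 7 followed by the repeating block 1, 2, 1, 14 (period 4).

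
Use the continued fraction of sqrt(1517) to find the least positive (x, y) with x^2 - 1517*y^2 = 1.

First expand sqrt(1517) as a continued fraction. With x_i = (sqrt(1517) + m_i)/d_i and (m_0, d_0) = (0, 1): a_0 = floor(sqrt(1517)) = 38, since 38^2 = 1444 <= 1517 < 1521 = 39^2.
Iterate m_{i+1} = d_i*a_i - m_i, d_{i+1} = (1517 - m_{i+1}^2)/d_i, a_{i+1} = floor((a_0 + m_{i+1})/d_{i+1}):
  m_1 = 1*38 - 0 = 38, d_1 = (1517 - 38^2)/1 = 73/1 = 73, a_1 = floor((38 + 38)/73) = 1.
  m_2 = 73*1 - 38 = 35, d_2 = (1517 - 35^2)/73 = 292/73 = 4, a_2 = floor((38 + 35)/4) = 18.
  m_3 = 4*18 - 35 = 37, d_3 = (1517 - 37^2)/4 = 148/4 = 37, a_3 = floor((38 + 37)/37) = 2.
  m_4 = 37*2 - 37 = 37, d_4 = (1517 - 37^2)/37 = 148/37 = 4, a_4 = floor((38 + 37)/4) = 18.
  m_5 = 4*18 - 37 = 35, d_5 = (1517 - 35^2)/4 = 292/4 = 73, a_5 = floor((38 + 35)/73) = 1.
  m_6 = 73*1 - 35 = 38, d_6 = (1517 - 38^2)/73 = 73/73 = 1, a_6 = floor((38 + 38)/1) = 76.
  m_7 = 1*76 - 38 = 38, d_7 = (1517 - 38^2)/1 = 73/1 = 73: (m_7, d_7) = (m_1, d_1) = (38, 73), so from here the quotients repeat a_1, ..., a_6; the period length is 6.
So sqrt(1517) = [38; (1, 18, 2, 18, 1, 76)] with period length k = 6.
k is even, so the fundamental solution of x^2 - 1517y^2 = 1 is (p_{k-1}, q_{k-1}) = (p_5, q_5); compute convergents through index 5.
Convergents (p_i = a_i*p_{i-1} + p_{i-2}, q_i = a_i*q_{i-1} + q_{i-2} with p_{-2}=0, p_{-1}=1, q_{-2}=1, q_{-1}=0):
  i=0: a_0=38, p_0 = 38*1 + 0 = 38, q_0 = 38*0 + 1 = 1.
  i=1: a_1=1, p_1 = 1*38 + 1 = 39, q_1 = 1*1 + 0 = 1.
  i=2: a_2=18, p_2 = 18*39 + 38 = 740, q_2 = 18*1 + 1 = 19.
  i=3: a_3=2, p_3 = 2*740 + 39 = 1519, q_3 = 2*19 + 1 = 39.
  i=4: a_4=18, p_4 = 18*1519 + 740 = 28082, q_4 = 18*39 + 19 = 721.
  i=5: a_5=1, p_5 = 1*28082 + 1519 = 29601, q_5 = 1*721 + 39 = 760.
Check: 29601^2 - 1517*760^2 = 876219201 - 876219200 = 1, so (x, y) = (29601, 760) solves the equation, and by the theorem it is the least positive solution.

(x, y) = (29601, 760)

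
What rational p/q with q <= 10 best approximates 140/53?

Expand x = 140/53 as a continued fraction with the Euclidean algorithm:
  140 = 2*53 + 34, so a_0 = 2.
  53 = 1*34 + 19, so a_1 = 1.
  34 = 1*19 + 15, so a_2 = 1.
  19 = 1*15 + 4, so a_3 = 1.
  15 = 3*4 + 3, so a_4 = 3.
  4 = 1*3 + 1, so a_5 = 1.
  3 = 3*1 + 0, so a_6 = 3.
so x = [2; 1, 1, 1, 3, 1, 3].
Convergents (p_i = a_i*p_{i-1} + p_{i-2}, q_i = a_i*q_{i-1} + q_{i-2} with p_{-2}=0, p_{-1}=1, q_{-2}=1, q_{-1}=0), until the denominator exceeds 10:
  i=0: a_0=2, p_0 = 2*1 + 0 = 2, q_0 = 2*0 + 1 = 1.
  i=1: a_1=1, p_1 = 1*2 + 1 = 3, q_1 = 1*1 + 0 = 1.
  i=2: a_2=1, p_2 = 1*3 + 2 = 5, q_2 = 1*1 + 1 = 2.
  i=3: a_3=1, p_3 = 1*5 + 3 = 8, q_3 = 1*2 + 1 = 3.
  i=4: a_4=3, p_4 = 3*8 + 5 = 29, q_4 = 3*3 + 2 = 11.
q_4 = 11 > 10, so the last convergent with denominator <= 10 is p_3/q_3 = 8/3.
The closest fraction with denominator <= 10 is either p_3/q_3 or the intermediate fraction (k*p_3 + p_2)/(k*q_3 + q_2) with the largest k >= 1 whose denominator stays <= 10; these approach x as k grows, and every other convergent or intermediate fraction in range is farther away.
Largest k: floor((10 - q_2)/q_3) = floor((10 - 2)/3) = 2.
That gives (2*8 + 5)/(2*3 + 2) = 21/8.
Compare the errors: |x - 8/3| = |140*3 - 8*53|/(53*3) = 4/159, and |x - 21/8| = |140*8 - 21*53|/(53*8) = 7/424.
Cross-multiplying, 7*159 = 1113 < 1696 = 4*424, so 7/424 is smaller: the intermediate fraction 21/8 is closer to x than 8/3.

21/8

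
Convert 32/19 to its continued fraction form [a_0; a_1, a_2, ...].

Run the Euclidean algorithm on 32 and 19; the successive quotients are the partial quotients a_0, a_1, ... (each step inverts the fractional part left over by the previous one):
  32 = 1*19 + 13, so a_0 = 1.
  19 = 1*13 + 6, so a_1 = 1.
  13 = 2*6 + 1, so a_2 = 2.
  6 = 6*1 + 0, so a_3 = 6.
The remainder reaches 0 after 4 divisions, so the expansion has 4 partial quotients, read off in order.

[1; 1, 2, 6]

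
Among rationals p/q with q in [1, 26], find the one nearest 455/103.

53/12

Expand x = 455/103 as a continued fraction with the Euclidean algorithm:
  455 = 4*103 + 43, so a_0 = 4.
  103 = 2*43 + 17, so a_1 = 2.
  43 = 2*17 + 9, so a_2 = 2.
  17 = 1*9 + 8, so a_3 = 1.
  9 = 1*8 + 1, so a_4 = 1.
  8 = 8*1 + 0, so a_5 = 8.
so x = [4; 2, 2, 1, 1, 8].
Convergents (p_i = a_i*p_{i-1} + p_{i-2}, q_i = a_i*q_{i-1} + q_{i-2} with p_{-2}=0, p_{-1}=1, q_{-2}=1, q_{-1}=0), until the denominator exceeds 26:
  i=0: a_0=4, p_0 = 4*1 + 0 = 4, q_0 = 4*0 + 1 = 1.
  i=1: a_1=2, p_1 = 2*4 + 1 = 9, q_1 = 2*1 + 0 = 2.
  i=2: a_2=2, p_2 = 2*9 + 4 = 22, q_2 = 2*2 + 1 = 5.
  i=3: a_3=1, p_3 = 1*22 + 9 = 31, q_3 = 1*5 + 2 = 7.
  i=4: a_4=1, p_4 = 1*31 + 22 = 53, q_4 = 1*7 + 5 = 12.
  i=5: a_5=8, p_5 = 8*53 + 31 = 455, q_5 = 8*12 + 7 = 103.
q_5 = 103 > 26, so the last convergent with denominator <= 26 is p_4/q_4 = 53/12.
The closest fraction with denominator <= 26 is either p_4/q_4 or the intermediate fraction (k*p_4 + p_3)/(k*q_4 + q_3) with the largest k >= 1 whose denominator stays <= 26; these approach x as k grows, and every other convergent or intermediate fraction in range is farther away.
Largest k: floor((26 - q_3)/q_4) = floor((26 - 7)/12) = 1.
That gives (1*53 + 31)/(1*12 + 7) = 84/19.
Compare the errors: |x - 53/12| = |455*12 - 53*103|/(103*12) = 1/1236, and |x - 84/19| = |455*19 - 84*103|/(103*19) = 7/1957.
Cross-multiplying, 1*1957 = 1957 < 8652 = 7*1236, so 1/1236 is smaller: the convergent 53/12 is closer to x than 84/19.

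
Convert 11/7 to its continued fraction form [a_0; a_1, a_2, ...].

[1; 1, 1, 3]

Run the Euclidean algorithm on 11 and 7; the successive quotients are the partial quotients a_0, a_1, ... (each step inverts the fractional part left over by the previous one):
  11 = 1*7 + 4, so a_0 = 1.
  7 = 1*4 + 3, so a_1 = 1.
  4 = 1*3 + 1, so a_2 = 1.
  3 = 3*1 + 0, so a_3 = 3.
The remainder reaches 0 after 4 divisions, so the expansion has 4 partial quotients, read off in order.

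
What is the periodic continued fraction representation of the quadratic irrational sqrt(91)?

[9; (1, 1, 5, 1, 5, 1, 1, 18)]

Write x_i = (sqrt(91) + m_i)/d_i with (m_0, d_0) = (0, 1). a_0 = floor(sqrt(91)) = 9, since 9^2 = 81 <= 91 < 100 = 10^2.
Iterate m_{i+1} = d_i*a_i - m_i, d_{i+1} = (91 - m_{i+1}^2)/d_i, a_{i+1} = floor((a_0 + m_{i+1})/d_{i+1}):
  m_1 = 1*9 - 0 = 9, d_1 = (91 - 9^2)/1 = 10/1 = 10, a_1 = floor((9 + 9)/10) = 1.
  m_2 = 10*1 - 9 = 1, d_2 = (91 - 1^2)/10 = 90/10 = 9, a_2 = floor((9 + 1)/9) = 1.
  m_3 = 9*1 - 1 = 8, d_3 = (91 - 8^2)/9 = 27/9 = 3, a_3 = floor((9 + 8)/3) = 5.
  m_4 = 3*5 - 8 = 7, d_4 = (91 - 7^2)/3 = 42/3 = 14, a_4 = floor((9 + 7)/14) = 1.
  m_5 = 14*1 - 7 = 7, d_5 = (91 - 7^2)/14 = 42/14 = 3, a_5 = floor((9 + 7)/3) = 5.
  m_6 = 3*5 - 7 = 8, d_6 = (91 - 8^2)/3 = 27/3 = 9, a_6 = floor((9 + 8)/9) = 1.
  m_7 = 9*1 - 8 = 1, d_7 = (91 - 1^2)/9 = 90/9 = 10, a_7 = floor((9 + 1)/10) = 1.
  m_8 = 10*1 - 1 = 9, d_8 = (91 - 9^2)/10 = 10/10 = 1, a_8 = floor((9 + 9)/1) = 18.
  m_9 = 1*18 - 9 = 9, d_9 = (91 - 9^2)/1 = 10/1 = 10: (m_9, d_9) = (m_1, d_1) = (9, 10), so from here the quotients repeat a_1, ..., a_8; the period length is 8.
Hence the expansion of sqrt(91) is a_0 = 9 followed by the repeating block 1, 1, 5, 1, 5, 1, 1, 18 (period 8).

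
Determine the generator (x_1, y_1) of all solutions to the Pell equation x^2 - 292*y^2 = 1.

First expand sqrt(292) as a continued fraction. With x_i = (sqrt(292) + m_i)/d_i and (m_0, d_0) = (0, 1): a_0 = floor(sqrt(292)) = 17, since 17^2 = 289 <= 292 < 324 = 18^2.
Iterate m_{i+1} = d_i*a_i - m_i, d_{i+1} = (292 - m_{i+1}^2)/d_i, a_{i+1} = floor((a_0 + m_{i+1})/d_{i+1}):
  m_1 = 1*17 - 0 = 17, d_1 = (292 - 17^2)/1 = 3/1 = 3, a_1 = floor((17 + 17)/3) = 11.
  m_2 = 3*11 - 17 = 16, d_2 = (292 - 16^2)/3 = 36/3 = 12, a_2 = floor((17 + 16)/12) = 2.
  m_3 = 12*2 - 16 = 8, d_3 = (292 - 8^2)/12 = 228/12 = 19, a_3 = floor((17 + 8)/19) = 1.
  m_4 = 19*1 - 8 = 11, d_4 = (292 - 11^2)/19 = 171/19 = 9, a_4 = floor((17 + 11)/9) = 3.
  m_5 = 9*3 - 11 = 16, d_5 = (292 - 16^2)/9 = 36/9 = 4, a_5 = floor((17 + 16)/4) = 8.
  m_6 = 4*8 - 16 = 16, d_6 = (292 - 16^2)/4 = 36/4 = 9, a_6 = floor((17 + 16)/9) = 3.
  m_7 = 9*3 - 16 = 11, d_7 = (292 - 11^2)/9 = 171/9 = 19, a_7 = floor((17 + 11)/19) = 1.
  m_8 = 19*1 - 11 = 8, d_8 = (292 - 8^2)/19 = 228/19 = 12, a_8 = floor((17 + 8)/12) = 2.
  m_9 = 12*2 - 8 = 16, d_9 = (292 - 16^2)/12 = 36/12 = 3, a_9 = floor((17 + 16)/3) = 11.
  m_10 = 3*11 - 16 = 17, d_10 = (292 - 17^2)/3 = 3/3 = 1, a_10 = floor((17 + 17)/1) = 34.
  m_11 = 1*34 - 17 = 17, d_11 = (292 - 17^2)/1 = 3/1 = 3: (m_11, d_11) = (m_1, d_1) = (17, 3), so from here the quotients repeat a_1, ..., a_10; the period length is 10.
So sqrt(292) = [17; (11, 2, 1, 3, 8, 3, 1, 2, 11, 34)] with period length k = 10.
k is even, so the fundamental solution of x^2 - 292y^2 = 1 is (p_{k-1}, q_{k-1}) = (p_9, q_9); compute convergents through index 9.
Convergents (p_i = a_i*p_{i-1} + p_{i-2}, q_i = a_i*q_{i-1} + q_{i-2} with p_{-2}=0, p_{-1}=1, q_{-2}=1, q_{-1}=0):
  i=0: a_0=17, p_0 = 17*1 + 0 = 17, q_0 = 17*0 + 1 = 1.
  i=1: a_1=11, p_1 = 11*17 + 1 = 188, q_1 = 11*1 + 0 = 11.
  i=2: a_2=2, p_2 = 2*188 + 17 = 393, q_2 = 2*11 + 1 = 23.
  i=3: a_3=1, p_3 = 1*393 + 188 = 581, q_3 = 1*23 + 11 = 34.
  i=4: a_4=3, p_4 = 3*581 + 393 = 2136, q_4 = 3*34 + 23 = 125.
  i=5: a_5=8, p_5 = 8*2136 + 581 = 17669, q_5 = 8*125 + 34 = 1034.
  i=6: a_6=3, p_6 = 3*17669 + 2136 = 55143, q_6 = 3*1034 + 125 = 3227.
  i=7: a_7=1, p_7 = 1*55143 + 17669 = 72812, q_7 = 1*3227 + 1034 = 4261.
  i=8: a_8=2, p_8 = 2*72812 + 55143 = 200767, q_8 = 2*4261 + 3227 = 11749.
  i=9: a_9=11, p_9 = 11*200767 + 72812 = 2281249, q_9 = 11*11749 + 4261 = 133500.
Check: 2281249^2 - 292*133500^2 = 5204097000001 - 5204097000000 = 1, so (x, y) = (2281249, 133500) solves the equation, and by the theorem it is the least positive solution.

(x, y) = (2281249, 133500)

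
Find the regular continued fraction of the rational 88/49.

Run the Euclidean algorithm on 88 and 49; the successive quotients are the partial quotients a_0, a_1, ... (each step inverts the fractional part left over by the previous one):
  88 = 1*49 + 39, so a_0 = 1.
  49 = 1*39 + 10, so a_1 = 1.
  39 = 3*10 + 9, so a_2 = 3.
  10 = 1*9 + 1, so a_3 = 1.
  9 = 9*1 + 0, so a_4 = 9.
The remainder reaches 0 after 5 divisions, so the expansion has 5 partial quotients, read off in order.

[1; 1, 3, 1, 9]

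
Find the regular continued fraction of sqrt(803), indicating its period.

Write x_i = (sqrt(803) + m_i)/d_i with (m_0, d_0) = (0, 1). a_0 = floor(sqrt(803)) = 28, since 28^2 = 784 <= 803 < 841 = 29^2.
Iterate m_{i+1} = d_i*a_i - m_i, d_{i+1} = (803 - m_{i+1}^2)/d_i, a_{i+1} = floor((a_0 + m_{i+1})/d_{i+1}):
  m_1 = 1*28 - 0 = 28, d_1 = (803 - 28^2)/1 = 19/1 = 19, a_1 = floor((28 + 28)/19) = 2.
  m_2 = 19*2 - 28 = 10, d_2 = (803 - 10^2)/19 = 703/19 = 37, a_2 = floor((28 + 10)/37) = 1.
  m_3 = 37*1 - 10 = 27, d_3 = (803 - 27^2)/37 = 74/37 = 2, a_3 = floor((28 + 27)/2) = 27.
  m_4 = 2*27 - 27 = 27, d_4 = (803 - 27^2)/2 = 74/2 = 37, a_4 = floor((28 + 27)/37) = 1.
  m_5 = 37*1 - 27 = 10, d_5 = (803 - 10^2)/37 = 703/37 = 19, a_5 = floor((28 + 10)/19) = 2.
  m_6 = 19*2 - 10 = 28, d_6 = (803 - 28^2)/19 = 19/19 = 1, a_6 = floor((28 + 28)/1) = 56.
  m_7 = 1*56 - 28 = 28, d_7 = (803 - 28^2)/1 = 19/1 = 19: (m_7, d_7) = (m_1, d_1) = (28, 19), so from here the quotients repeat a_1, ..., a_6; the period length is 6.
Hence the expansion of sqrt(803) is a_0 = 28 followed by the repeating block 2, 1, 27, 1, 2, 56 (period 6).

[28; (2, 1, 27, 1, 2, 56)]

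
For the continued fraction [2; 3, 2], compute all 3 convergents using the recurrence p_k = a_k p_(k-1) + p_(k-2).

2/1, 7/3, 16/7

Using the convergent recurrence p_i = a_i*p_{i-1} + p_{i-2}, q_i = a_i*q_{i-1} + q_{i-2} with p_{-2}=0, p_{-1}=1, q_{-2}=1, q_{-1}=0:
  i=0: a_0=2, p_0 = 2*1 + 0 = 2, q_0 = 2*0 + 1 = 1.
  i=1: a_1=3, p_1 = 3*2 + 1 = 7, q_1 = 3*1 + 0 = 3.
  i=2: a_2=2, p_2 = 2*7 + 2 = 16, q_2 = 2*3 + 1 = 7.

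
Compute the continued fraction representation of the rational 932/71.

[13; 7, 1, 8]

Run the Euclidean algorithm on 932 and 71; the successive quotients are the partial quotients a_0, a_1, ... (each step inverts the fractional part left over by the previous one):
  932 = 13*71 + 9, so a_0 = 13.
  71 = 7*9 + 8, so a_1 = 7.
  9 = 1*8 + 1, so a_2 = 1.
  8 = 8*1 + 0, so a_3 = 8.
The remainder reaches 0 after 4 divisions, so the expansion has 4 partial quotients, read off in order.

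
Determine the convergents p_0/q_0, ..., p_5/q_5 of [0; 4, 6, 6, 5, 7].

Using the convergent recurrence p_i = a_i*p_{i-1} + p_{i-2}, q_i = a_i*q_{i-1} + q_{i-2} with p_{-2}=0, p_{-1}=1, q_{-2}=1, q_{-1}=0:
  i=0: a_0=0, p_0 = 0*1 + 0 = 0, q_0 = 0*0 + 1 = 1.
  i=1: a_1=4, p_1 = 4*0 + 1 = 1, q_1 = 4*1 + 0 = 4.
  i=2: a_2=6, p_2 = 6*1 + 0 = 6, q_2 = 6*4 + 1 = 25.
  i=3: a_3=6, p_3 = 6*6 + 1 = 37, q_3 = 6*25 + 4 = 154.
  i=4: a_4=5, p_4 = 5*37 + 6 = 191, q_4 = 5*154 + 25 = 795.
  i=5: a_5=7, p_5 = 7*191 + 37 = 1374, q_5 = 7*795 + 154 = 5719.

0/1, 1/4, 6/25, 37/154, 191/795, 1374/5719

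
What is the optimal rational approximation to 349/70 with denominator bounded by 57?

Expand x = 349/70 as a continued fraction with the Euclidean algorithm:
  349 = 4*70 + 69, so a_0 = 4.
  70 = 1*69 + 1, so a_1 = 1.
  69 = 69*1 + 0, so a_2 = 69.
so x = [4; 1, 69].
Convergents (p_i = a_i*p_{i-1} + p_{i-2}, q_i = a_i*q_{i-1} + q_{i-2} with p_{-2}=0, p_{-1}=1, q_{-2}=1, q_{-1}=0), until the denominator exceeds 57:
  i=0: a_0=4, p_0 = 4*1 + 0 = 4, q_0 = 4*0 + 1 = 1.
  i=1: a_1=1, p_1 = 1*4 + 1 = 5, q_1 = 1*1 + 0 = 1.
  i=2: a_2=69, p_2 = 69*5 + 4 = 349, q_2 = 69*1 + 1 = 70.
q_2 = 70 > 57, so the last convergent with denominator <= 57 is p_1/q_1 = 5/1.
The closest fraction with denominator <= 57 is either p_1/q_1 or the intermediate fraction (k*p_1 + p_0)/(k*q_1 + q_0) with the largest k >= 1 whose denominator stays <= 57; these approach x as k grows, and every other convergent or intermediate fraction in range is farther away.
Largest k: floor((57 - q_0)/q_1) = floor((57 - 1)/1) = 56.
That gives (56*5 + 4)/(56*1 + 1) = 284/57.
Compare the errors: |x - 5/1| = |349*1 - 5*70|/(70*1) = 1/70, and |x - 284/57| = |349*57 - 284*70|/(70*57) = 13/3990.
Cross-multiplying, 13*70 = 910 < 3990 = 1*3990, so 13/3990 is smaller: the intermediate fraction 284/57 is closer to x than 5/1.

284/57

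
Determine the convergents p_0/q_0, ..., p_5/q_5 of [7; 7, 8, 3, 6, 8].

7/1, 50/7, 407/57, 1271/178, 8033/1125, 65535/9178

Using the convergent recurrence p_i = a_i*p_{i-1} + p_{i-2}, q_i = a_i*q_{i-1} + q_{i-2} with p_{-2}=0, p_{-1}=1, q_{-2}=1, q_{-1}=0:
  i=0: a_0=7, p_0 = 7*1 + 0 = 7, q_0 = 7*0 + 1 = 1.
  i=1: a_1=7, p_1 = 7*7 + 1 = 50, q_1 = 7*1 + 0 = 7.
  i=2: a_2=8, p_2 = 8*50 + 7 = 407, q_2 = 8*7 + 1 = 57.
  i=3: a_3=3, p_3 = 3*407 + 50 = 1271, q_3 = 3*57 + 7 = 178.
  i=4: a_4=6, p_4 = 6*1271 + 407 = 8033, q_4 = 6*178 + 57 = 1125.
  i=5: a_5=8, p_5 = 8*8033 + 1271 = 65535, q_5 = 8*1125 + 178 = 9178.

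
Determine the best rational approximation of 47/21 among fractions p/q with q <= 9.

Expand x = 47/21 as a continued fraction with the Euclidean algorithm:
  47 = 2*21 + 5, so a_0 = 2.
  21 = 4*5 + 1, so a_1 = 4.
  5 = 5*1 + 0, so a_2 = 5.
so x = [2; 4, 5].
Convergents (p_i = a_i*p_{i-1} + p_{i-2}, q_i = a_i*q_{i-1} + q_{i-2} with p_{-2}=0, p_{-1}=1, q_{-2}=1, q_{-1}=0), until the denominator exceeds 9:
  i=0: a_0=2, p_0 = 2*1 + 0 = 2, q_0 = 2*0 + 1 = 1.
  i=1: a_1=4, p_1 = 4*2 + 1 = 9, q_1 = 4*1 + 0 = 4.
  i=2: a_2=5, p_2 = 5*9 + 2 = 47, q_2 = 5*4 + 1 = 21.
q_2 = 21 > 9, so the last convergent with denominator <= 9 is p_1/q_1 = 9/4.
The closest fraction with denominator <= 9 is either p_1/q_1 or the intermediate fraction (k*p_1 + p_0)/(k*q_1 + q_0) with the largest k >= 1 whose denominator stays <= 9; these approach x as k grows, and every other convergent or intermediate fraction in range is farther away.
Largest k: floor((9 - q_0)/q_1) = floor((9 - 1)/4) = 2.
That gives (2*9 + 2)/(2*4 + 1) = 20/9.
Compare the errors: |x - 9/4| = |47*4 - 9*21|/(21*4) = 1/84, and |x - 20/9| = |47*9 - 20*21|/(21*9) = 3/189.
Cross-multiplying, 1*189 = 189 < 252 = 3*84, so 1/84 is smaller: the convergent 9/4 is closer to x than 20/9.

9/4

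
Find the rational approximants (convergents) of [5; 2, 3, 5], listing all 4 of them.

5/1, 11/2, 38/7, 201/37

Using the convergent recurrence p_i = a_i*p_{i-1} + p_{i-2}, q_i = a_i*q_{i-1} + q_{i-2} with p_{-2}=0, p_{-1}=1, q_{-2}=1, q_{-1}=0:
  i=0: a_0=5, p_0 = 5*1 + 0 = 5, q_0 = 5*0 + 1 = 1.
  i=1: a_1=2, p_1 = 2*5 + 1 = 11, q_1 = 2*1 + 0 = 2.
  i=2: a_2=3, p_2 = 3*11 + 5 = 38, q_2 = 3*2 + 1 = 7.
  i=3: a_3=5, p_3 = 5*38 + 11 = 201, q_3 = 5*7 + 2 = 37.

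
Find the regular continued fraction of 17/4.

[4; 4]

Run the Euclidean algorithm on 17 and 4; the successive quotients are the partial quotients a_0, a_1, ... (each step inverts the fractional part left over by the previous one):
  17 = 4*4 + 1, so a_0 = 4.
  4 = 4*1 + 0, so a_1 = 4.
The remainder reaches 0 after 2 divisions, so the expansion has 2 partial quotients, read off in order.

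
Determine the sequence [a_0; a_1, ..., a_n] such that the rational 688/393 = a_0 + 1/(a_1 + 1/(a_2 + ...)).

[1; 1, 3, 98]

Run the Euclidean algorithm on 688 and 393; the successive quotients are the partial quotients a_0, a_1, ... (each step inverts the fractional part left over by the previous one):
  688 = 1*393 + 295, so a_0 = 1.
  393 = 1*295 + 98, so a_1 = 1.
  295 = 3*98 + 1, so a_2 = 3.
  98 = 98*1 + 0, so a_3 = 98.
The remainder reaches 0 after 4 divisions, so the expansion has 4 partial quotients, read off in order.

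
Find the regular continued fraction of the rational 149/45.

[3; 3, 4, 1, 2]

Run the Euclidean algorithm on 149 and 45; the successive quotients are the partial quotients a_0, a_1, ... (each step inverts the fractional part left over by the previous one):
  149 = 3*45 + 14, so a_0 = 3.
  45 = 3*14 + 3, so a_1 = 3.
  14 = 4*3 + 2, so a_2 = 4.
  3 = 1*2 + 1, so a_3 = 1.
  2 = 2*1 + 0, so a_4 = 2.
The remainder reaches 0 after 5 divisions, so the expansion has 5 partial quotients, read off in order.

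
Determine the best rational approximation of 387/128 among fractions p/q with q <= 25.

76/25

Expand x = 387/128 as a continued fraction with the Euclidean algorithm:
  387 = 3*128 + 3, so a_0 = 3.
  128 = 42*3 + 2, so a_1 = 42.
  3 = 1*2 + 1, so a_2 = 1.
  2 = 2*1 + 0, so a_3 = 2.
so x = [3; 42, 1, 2].
Convergents (p_i = a_i*p_{i-1} + p_{i-2}, q_i = a_i*q_{i-1} + q_{i-2} with p_{-2}=0, p_{-1}=1, q_{-2}=1, q_{-1}=0), until the denominator exceeds 25:
  i=0: a_0=3, p_0 = 3*1 + 0 = 3, q_0 = 3*0 + 1 = 1.
  i=1: a_1=42, p_1 = 42*3 + 1 = 127, q_1 = 42*1 + 0 = 42.
q_1 = 42 > 25, so the last convergent with denominator <= 25 is p_0/q_0 = 3/1.
The closest fraction with denominator <= 25 is either p_0/q_0 or the intermediate fraction (k*p_0 + p_{-1})/(k*q_0 + q_{-1}) with the largest k >= 1 whose denominator stays <= 25; these approach x as k grows, and every other convergent or intermediate fraction in range is farther away.
Largest k: floor((25 - q_{-1})/q_0) = floor((25 - 0)/1) = 25 (using the seeds p_{-1} = 1, q_{-1} = 0).
That gives (25*3 + 1)/(25*1 + 0) = 76/25.
Compare the errors: |x - 3/1| = |387*1 - 3*128|/(128*1) = 3/128, and |x - 76/25| = |387*25 - 76*128|/(128*25) = 53/3200.
Cross-multiplying, 53*128 = 6784 < 9600 = 3*3200, so 53/3200 is smaller: the intermediate fraction 76/25 is closer to x than 3/1.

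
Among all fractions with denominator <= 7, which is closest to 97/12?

Expand x = 97/12 as a continued fraction with the Euclidean algorithm:
  97 = 8*12 + 1, so a_0 = 8.
  12 = 12*1 + 0, so a_1 = 12.
so x = [8; 12].
Convergents (p_i = a_i*p_{i-1} + p_{i-2}, q_i = a_i*q_{i-1} + q_{i-2} with p_{-2}=0, p_{-1}=1, q_{-2}=1, q_{-1}=0), until the denominator exceeds 7:
  i=0: a_0=8, p_0 = 8*1 + 0 = 8, q_0 = 8*0 + 1 = 1.
  i=1: a_1=12, p_1 = 12*8 + 1 = 97, q_1 = 12*1 + 0 = 12.
q_1 = 12 > 7, so the last convergent with denominator <= 7 is p_0/q_0 = 8/1.
The closest fraction with denominator <= 7 is either p_0/q_0 or the intermediate fraction (k*p_0 + p_{-1})/(k*q_0 + q_{-1}) with the largest k >= 1 whose denominator stays <= 7; these approach x as k grows, and every other convergent or intermediate fraction in range is farther away.
Largest k: floor((7 - q_{-1})/q_0) = floor((7 - 0)/1) = 7 (using the seeds p_{-1} = 1, q_{-1} = 0).
That gives (7*8 + 1)/(7*1 + 0) = 57/7.
Compare the errors: |x - 8/1| = |97*1 - 8*12|/(12*1) = 1/12, and |x - 57/7| = |97*7 - 57*12|/(12*7) = 5/84.
Cross-multiplying, 5*12 = 60 < 84 = 1*84, so 5/84 is smaller: the intermediate fraction 57/7 is closer to x than 8/1.

57/7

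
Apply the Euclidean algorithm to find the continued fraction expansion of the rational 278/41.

Run the Euclidean algorithm on 278 and 41; the successive quotients are the partial quotients a_0, a_1, ... (each step inverts the fractional part left over by the previous one):
  278 = 6*41 + 32, so a_0 = 6.
  41 = 1*32 + 9, so a_1 = 1.
  32 = 3*9 + 5, so a_2 = 3.
  9 = 1*5 + 4, so a_3 = 1.
  5 = 1*4 + 1, so a_4 = 1.
  4 = 4*1 + 0, so a_5 = 4.
The remainder reaches 0 after 6 divisions, so the expansion has 6 partial quotients, read off in order.

[6; 1, 3, 1, 1, 4]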